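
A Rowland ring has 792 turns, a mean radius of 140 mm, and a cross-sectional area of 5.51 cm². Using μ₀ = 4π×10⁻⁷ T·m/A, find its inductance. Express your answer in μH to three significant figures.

For a thin toroid, L = μ₀N²A/(2πR).
L = (4π×10⁻⁷)(792)²(5.510×10^-4) / (2π×0.14 m) = 4.937×10^-4 H.

L ≈ 494 μH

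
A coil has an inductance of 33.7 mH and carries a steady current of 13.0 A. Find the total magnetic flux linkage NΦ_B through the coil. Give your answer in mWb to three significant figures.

NΦ_B ≈ 438 mWb

From L = NΦ_B/I, the flux linkage is NΦ_B = LI.
NΦ_B = (3.370×10^-2 H)(13.0 A) = 0.4381 Wb.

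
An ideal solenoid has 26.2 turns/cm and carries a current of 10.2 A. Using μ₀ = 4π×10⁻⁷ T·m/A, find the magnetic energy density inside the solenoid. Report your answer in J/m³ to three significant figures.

u ≈ 449 J/m³

B = μ₀nI = (4π×10⁻⁷)(2.620×10^3)(10.2) = 3.358×10^-2 T.
u = B²/(2μ₀) = (3.358×10^-2)²/(2×4π×10⁻⁷) = 448.7 J/m³.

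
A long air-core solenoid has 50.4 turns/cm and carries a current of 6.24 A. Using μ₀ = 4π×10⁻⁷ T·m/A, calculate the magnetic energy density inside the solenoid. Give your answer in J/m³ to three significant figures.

u ≈ 621 J/m³

B = μ₀nI = (4π×10⁻⁷)(5.040×10^3)(6.24) = 3.952×10^-2 T.
u = B²/(2μ₀) = (3.952×10^-2)²/(2×4π×10⁻⁷) = 621.46 J/m³.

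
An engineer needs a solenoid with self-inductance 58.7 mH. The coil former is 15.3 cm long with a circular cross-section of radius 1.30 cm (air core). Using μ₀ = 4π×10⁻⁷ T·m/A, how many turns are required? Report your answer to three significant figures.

A = πr² = π(1.300×10^-2 m)² = 5.309×10^-4 m².
From L = μ₀N²A/ℓ, N = √(Lℓ / (μ₀A)).
N = √[(5.870×10^-2)(0.153) / ((4π×10⁻⁷)×5.309×10^-4)] = √(1.346×10^7) ≈ 3668.9.

N ≈ 3670 turns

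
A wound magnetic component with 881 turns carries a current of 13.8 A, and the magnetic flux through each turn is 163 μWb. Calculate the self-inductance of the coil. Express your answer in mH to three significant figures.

Self-inductance is defined by L = NΦ_B/I (flux linkage over current).
L = (881)(1.630×10^-4 Wb)/(13.8 A) = 1.041×10^-2 H.

L ≈ 10.4 mH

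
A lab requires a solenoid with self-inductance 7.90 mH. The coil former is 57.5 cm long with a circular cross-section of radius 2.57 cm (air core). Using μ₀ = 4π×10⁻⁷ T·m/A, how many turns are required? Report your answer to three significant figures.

N ≈ 1320 turns

A = πr² = π(2.570×10^-2 m)² = 2.07499×10^-3 m².
From L = μ₀N²A/ℓ, N = √(Lℓ / (μ₀A)).
N = √[(7.900×10^-3)(0.575) / ((4π×10⁻⁷)×2.07499×10^-3)] = √(1.742×10^6) ≈ 1319.9.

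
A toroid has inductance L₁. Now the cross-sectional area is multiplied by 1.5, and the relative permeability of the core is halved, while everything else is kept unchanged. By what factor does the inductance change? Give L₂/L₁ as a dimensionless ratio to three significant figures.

L₂/L₁ = 0.750

For a toroid, L ∝ μᵣN²A/R.
L₂/L₁ = (1.5) × (0.5) = 0.750.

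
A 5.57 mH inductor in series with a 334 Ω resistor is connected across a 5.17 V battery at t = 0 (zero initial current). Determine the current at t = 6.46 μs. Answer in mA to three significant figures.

I ≈ 4.97 mA

τ = L/R = 5.570×10^-3/334 = 1.668×10^-5 s; final current I_∞ = ε/R = 5.17/334 = 1.548×10^-2 A.
I(t) = I_∞(1 − e^(−t/τ)) with t/τ = 0.387.
I = (1.548×10^-2)(1 − e^(−0.387)) = 4.971×10^-3 A.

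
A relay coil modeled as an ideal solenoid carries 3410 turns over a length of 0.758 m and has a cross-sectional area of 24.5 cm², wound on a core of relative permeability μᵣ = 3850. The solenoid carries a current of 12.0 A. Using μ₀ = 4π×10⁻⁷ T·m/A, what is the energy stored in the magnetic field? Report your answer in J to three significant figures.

A = 24.5 cm² = 2.450×10^-3 m².
L = μ₀μᵣN²A/ℓ = (4π×10⁻⁷)(3850)(3410)²(2.450×10^-3)/(0.758) = 181.8 H.
U = ½LI² = ½(181.8)(12.0)² = 1.309×10^4 J.

U ≈ 13100 J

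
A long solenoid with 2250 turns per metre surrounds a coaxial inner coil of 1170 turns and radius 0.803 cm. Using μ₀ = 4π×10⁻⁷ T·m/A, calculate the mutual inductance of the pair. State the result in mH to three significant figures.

M ≈ 0.670 mH

The outer solenoid produces a uniform field B₁ = μ₀n₁I₁ across the inner coil,
so the flux linkage is N₂Φ = N₂B₁A₂ = μ₀n₁N₂A₂·I₁, giving M = μ₀n₁N₂A₂.
A₂ = πr² = π(8.030×10^-3 m)² = 2.026×10^-4 m².
M = (4π×10⁻⁷)(2250)(1170)(2.026×10^-4) = 6.701×10^-4 H.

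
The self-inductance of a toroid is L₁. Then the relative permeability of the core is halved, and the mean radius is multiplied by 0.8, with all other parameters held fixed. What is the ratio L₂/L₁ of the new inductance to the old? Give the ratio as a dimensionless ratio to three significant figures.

L₂/L₁ = 0.625

For a toroid, L ∝ μᵣN²A/R.
L₂/L₁ = (0.5) × (0.8)^-1 = 0.625.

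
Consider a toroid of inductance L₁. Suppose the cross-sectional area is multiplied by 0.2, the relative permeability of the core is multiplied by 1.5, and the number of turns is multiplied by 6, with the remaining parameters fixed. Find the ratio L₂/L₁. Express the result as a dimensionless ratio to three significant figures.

L₂/L₁ = 10.8

For a toroid, L ∝ μᵣN²A/R.
L₂/L₁ = (0.2) × (1.5) × (6)^2 = 10.8.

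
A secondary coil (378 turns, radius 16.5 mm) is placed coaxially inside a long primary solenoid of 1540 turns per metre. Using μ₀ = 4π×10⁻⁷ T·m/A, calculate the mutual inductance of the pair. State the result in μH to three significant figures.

The outer solenoid produces a uniform field B₁ = μ₀n₁I₁ across the inner coil,
so the flux linkage is N₂Φ = N₂B₁A₂ = μ₀n₁N₂A₂·I₁, giving M = μ₀n₁N₂A₂.
A₂ = πr² = π(1.650×10^-2 m)² = 8.553×10^-4 m².
M = (4π×10⁻⁷)(1540)(378)(8.553×10^-4) = 6.257×10^-4 H.

M ≈ 626 μH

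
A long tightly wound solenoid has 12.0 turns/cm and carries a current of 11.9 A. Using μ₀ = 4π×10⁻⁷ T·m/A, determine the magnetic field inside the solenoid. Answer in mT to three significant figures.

Inside a long solenoid, B = μ₀nI.
B = (4π×10⁻⁷)(1.200×10^3 m⁻¹)(11.9 A) = 1.794×10^-2 T.

B ≈ 17.9 mT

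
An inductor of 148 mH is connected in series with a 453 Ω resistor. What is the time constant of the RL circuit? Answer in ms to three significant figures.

τ ≈ 0.327 ms

τ = L/R = (0.148 H)/(453 Ω) = 3.267×10^-4 s.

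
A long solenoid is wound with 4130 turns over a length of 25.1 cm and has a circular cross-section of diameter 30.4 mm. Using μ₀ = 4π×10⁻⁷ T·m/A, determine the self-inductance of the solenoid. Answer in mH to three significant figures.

A = π(d/2)² = π(1.520×10^-2 m)² = 7.258×10^-4 m².
For a long solenoid, L = μ₀N²A/ℓ.
L = (4π×10⁻⁷)(4130)²(7.258×10^-4)/(0.251 m) = 6.198×10^-2 H.

L ≈ 62.0 mH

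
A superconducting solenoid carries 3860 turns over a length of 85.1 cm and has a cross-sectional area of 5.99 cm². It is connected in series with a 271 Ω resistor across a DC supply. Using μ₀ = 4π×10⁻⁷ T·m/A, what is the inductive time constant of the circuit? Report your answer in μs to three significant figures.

A = 5.99 cm² = 5.990×10^-4 m².
L = μ₀N²A/ℓ = (4π×10⁻⁷)(3860)²(5.990×10^-4)/(0.851) = 1.318×10^-2 H.
τ = L/R = (1.318×10^-2)/(271) = 4.863×10^-5 s.

τ ≈ 48.6 μs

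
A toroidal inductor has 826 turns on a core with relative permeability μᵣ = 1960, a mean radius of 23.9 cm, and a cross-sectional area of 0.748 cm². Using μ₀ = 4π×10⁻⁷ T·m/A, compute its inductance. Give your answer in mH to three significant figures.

L ≈ 83.7 mH

For a thin toroid, L = μ₀μᵣN²A/(2πR).
L = (4π×10⁻⁷)(1960)(826)²(7.480×10^-5) / (2π×0.239 m) = 8.370×10^-2 H.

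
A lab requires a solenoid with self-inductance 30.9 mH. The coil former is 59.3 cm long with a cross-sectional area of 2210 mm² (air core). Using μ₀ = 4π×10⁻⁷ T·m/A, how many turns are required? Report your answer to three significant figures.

A = 2210 mm² = 2.210×10^-3 m².
From L = μ₀N²A/ℓ, N = √(Lℓ / (μ₀A)).
N = √[(3.090×10^-2)(0.593) / ((4π×10⁻⁷)×2.210×10^-3)] = √(6.598×10^6) ≈ 2568.7.

N ≈ 2570 turns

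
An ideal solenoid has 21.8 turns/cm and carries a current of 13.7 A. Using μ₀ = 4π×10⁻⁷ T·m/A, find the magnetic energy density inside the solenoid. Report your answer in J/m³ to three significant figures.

B = μ₀nI = (4π×10⁻⁷)(2.180×10^3)(13.7) = 3.753×10^-2 T.
u = B²/(2μ₀) = (3.753×10^-2)²/(2×4π×10⁻⁷) = 560.4 J/m³.

u ≈ 560 J/m³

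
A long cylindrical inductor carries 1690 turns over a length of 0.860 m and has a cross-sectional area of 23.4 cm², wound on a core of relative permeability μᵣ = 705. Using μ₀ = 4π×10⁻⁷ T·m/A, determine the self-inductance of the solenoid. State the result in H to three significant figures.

L ≈ 6.88 H

A = 23.4 cm² = 2.340×10^-3 m².
For a long solenoid, L = μ₀μᵣN²A/ℓ.
L = (4π×10⁻⁷)(705)(1690)²(2.340×10^-3)/(0.86 m) = 6.8848 H.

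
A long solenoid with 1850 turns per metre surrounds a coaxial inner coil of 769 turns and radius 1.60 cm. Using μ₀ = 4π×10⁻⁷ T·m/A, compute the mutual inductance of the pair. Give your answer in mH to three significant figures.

The outer solenoid produces a uniform field B₁ = μ₀n₁I₁ across the inner coil,
so the flux linkage is N₂Φ = N₂B₁A₂ = μ₀n₁N₂A₂·I₁, giving M = μ₀n₁N₂A₂.
A₂ = πr² = π(1.600×10^-2 m)² = 8.042×10^-4 m².
M = (4π×10⁻⁷)(1850)(769)(8.042×10^-4) = 1.438×10^-3 H.

M ≈ 1.44 mH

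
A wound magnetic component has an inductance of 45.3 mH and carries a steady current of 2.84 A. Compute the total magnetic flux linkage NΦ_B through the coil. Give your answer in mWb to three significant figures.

From L = NΦ_B/I, the flux linkage is NΦ_B = LI.
NΦ_B = (4.530×10^-2 H)(2.84 A) = 0.1287 Wb.

NΦ_B ≈ 129 mWb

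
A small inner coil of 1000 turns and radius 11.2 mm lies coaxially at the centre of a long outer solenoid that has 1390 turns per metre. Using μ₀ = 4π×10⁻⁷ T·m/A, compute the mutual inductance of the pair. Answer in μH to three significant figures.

The outer solenoid produces a uniform field B₁ = μ₀n₁I₁ across the inner coil,
so the flux linkage is N₂Φ = N₂B₁A₂ = μ₀n₁N₂A₂·I₁, giving M = μ₀n₁N₂A₂.
A₂ = πr² = π(1.120×10^-2 m)² = 3.941×10^-4 m².
M = (4π×10⁻⁷)(1390)(1000)(3.941×10^-4) = 6.884×10^-4 H.

M ≈ 688 μH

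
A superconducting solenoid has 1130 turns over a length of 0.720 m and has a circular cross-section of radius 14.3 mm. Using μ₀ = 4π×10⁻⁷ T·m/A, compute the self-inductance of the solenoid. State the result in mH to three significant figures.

L ≈ 1.43 mH

A = πr² = π(1.430×10^-2 m)² = 6.424×10^-4 m².
For a long solenoid, L = μ₀N²A/ℓ.
L = (4π×10⁻⁷)(1130)²(6.424×10^-4)/(0.72 m) = 1.432×10^-3 H.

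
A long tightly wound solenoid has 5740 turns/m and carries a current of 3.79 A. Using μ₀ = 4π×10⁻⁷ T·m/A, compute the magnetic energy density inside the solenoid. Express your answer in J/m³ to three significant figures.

B = μ₀nI = (4π×10⁻⁷)(5.740×10^3)(3.79) = 2.734×10^-2 T.
u = B²/(2μ₀) = (2.734×10^-2)²/(2×4π×10⁻⁷) = 297.4 J/m³.

u ≈ 297 J/m³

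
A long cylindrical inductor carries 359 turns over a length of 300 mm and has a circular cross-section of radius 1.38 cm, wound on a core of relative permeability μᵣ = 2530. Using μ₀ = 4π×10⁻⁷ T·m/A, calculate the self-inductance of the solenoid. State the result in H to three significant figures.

A = πr² = π(1.380×10^-2 m)² = 5.983×10^-4 m².
For a long solenoid, L = μ₀μᵣN²A/ℓ.
L = (4π×10⁻⁷)(2530)(359)²(5.983×10^-4)/(0.3 m) = 0.8172 H.

L ≈ 0.817 H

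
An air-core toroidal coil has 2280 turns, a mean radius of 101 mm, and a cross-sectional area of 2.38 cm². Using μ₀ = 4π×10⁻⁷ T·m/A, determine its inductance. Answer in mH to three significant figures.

For a thin toroid, L = μ₀N²A/(2πR).
L = (4π×10⁻⁷)(2280)²(2.380×10^-4) / (2π×0.101 m) = 2.450×10^-3 H.

L ≈ 2.45 mH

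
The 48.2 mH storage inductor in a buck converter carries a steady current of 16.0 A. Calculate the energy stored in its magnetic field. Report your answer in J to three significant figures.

U ≈ 6.17 J

Stored magnetic energy: U = ½LI².
U = ½(4.820×10^-2 H)(16.0 A)² = 6.17 J.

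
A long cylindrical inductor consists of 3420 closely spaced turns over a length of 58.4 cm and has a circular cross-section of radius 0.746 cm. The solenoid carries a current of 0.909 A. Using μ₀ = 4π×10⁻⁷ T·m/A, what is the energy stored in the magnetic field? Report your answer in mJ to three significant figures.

U ≈ 1.82 mJ

A = πr² = π(7.460×10^-3 m)² = 1.748×10^-4 m².
L = μ₀N²A/ℓ = (4π×10⁻⁷)(3420)²(1.748×10^-4)/(0.584) = 4.400×10^-3 H.
U = ½LI² = ½(4.400×10^-3)(0.909)² = 1.818×10^-3 J.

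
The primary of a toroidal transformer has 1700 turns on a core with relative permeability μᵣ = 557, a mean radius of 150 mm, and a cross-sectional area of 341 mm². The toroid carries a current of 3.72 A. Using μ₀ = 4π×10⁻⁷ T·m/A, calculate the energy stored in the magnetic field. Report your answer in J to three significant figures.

L = μ₀μᵣN²A/(2πR) = (4π×10⁻⁷)(557)(1700)²(3.410×10^-4)/(2π×0.15) = 0.7319 H.
U = ½LI² = ½(0.7319)(3.72)² = 5.064 J.

U ≈ 5.06 J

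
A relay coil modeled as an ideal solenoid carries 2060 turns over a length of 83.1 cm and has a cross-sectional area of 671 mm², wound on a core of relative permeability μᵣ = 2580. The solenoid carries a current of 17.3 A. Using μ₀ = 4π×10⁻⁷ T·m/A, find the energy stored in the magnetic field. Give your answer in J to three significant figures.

A = 671 mm² = 6.710×10^-4 m².
L = μ₀μᵣN²A/ℓ = (4π×10⁻⁷)(2580)(2060)²(6.710×10^-4)/(0.831) = 11.11 H.
U = ½LI² = ½(11.11)(17.3)² = 1.662×10^3 J.

U ≈ 1660 J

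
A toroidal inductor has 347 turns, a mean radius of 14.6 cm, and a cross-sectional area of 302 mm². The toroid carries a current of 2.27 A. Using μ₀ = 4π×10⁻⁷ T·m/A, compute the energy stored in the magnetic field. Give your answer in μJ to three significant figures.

L = μ₀N²A/(2πR) = (4π×10⁻⁷)(347)²(3.020×10^-4)/(2π×0.146) = 4.981×10^-5 H.
U = ½LI² = ½(4.981×10^-5)(2.27)² = 1.283×10^-4 J.

U ≈ 128 μJ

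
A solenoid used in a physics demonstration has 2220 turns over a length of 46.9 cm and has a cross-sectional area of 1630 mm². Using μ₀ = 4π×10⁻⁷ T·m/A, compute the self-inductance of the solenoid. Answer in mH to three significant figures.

L ≈ 21.5 mH

A = 1630 mm² = 1.630×10^-3 m².
For a long solenoid, L = μ₀N²A/ℓ.
L = (4π×10⁻⁷)(2220)²(1.630×10^-3)/(0.469 m) = 2.152×10^-2 H.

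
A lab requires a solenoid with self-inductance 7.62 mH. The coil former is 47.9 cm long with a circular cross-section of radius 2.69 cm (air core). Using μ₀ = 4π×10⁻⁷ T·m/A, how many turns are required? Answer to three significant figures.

N ≈ 1130 turns

A = πr² = π(2.690×10^-2 m)² = 2.273×10^-3 m².
From L = μ₀N²A/ℓ, N = √(Lℓ / (μ₀A)).
N = √[(7.620×10^-3)(0.479) / ((4π×10⁻⁷)×2.273×10^-3)] = √(1.278×10^6) ≈ 1130.4.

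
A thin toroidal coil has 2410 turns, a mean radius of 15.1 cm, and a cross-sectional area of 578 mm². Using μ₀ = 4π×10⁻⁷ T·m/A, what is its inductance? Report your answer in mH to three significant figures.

L ≈ 4.45 mH

For a thin toroid, L = μ₀N²A/(2πR).
L = (4π×10⁻⁷)(2410)²(5.780×10^-4) / (2π×0.151 m) = 4.446×10^-3 H.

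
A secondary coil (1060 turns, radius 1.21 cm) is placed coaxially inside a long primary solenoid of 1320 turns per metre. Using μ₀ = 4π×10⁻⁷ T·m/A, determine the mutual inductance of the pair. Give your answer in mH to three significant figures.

The outer solenoid produces a uniform field B₁ = μ₀n₁I₁ across the inner coil,
so the flux linkage is N₂Φ = N₂B₁A₂ = μ₀n₁N₂A₂·I₁, giving M = μ₀n₁N₂A₂.
A₂ = πr² = π(1.210×10^-2 m)² = 4.600×10^-4 m².
M = (4π×10⁻⁷)(1320)(1060)(4.600×10^-4) = 8.087×10^-4 H.

M ≈ 0.809 mH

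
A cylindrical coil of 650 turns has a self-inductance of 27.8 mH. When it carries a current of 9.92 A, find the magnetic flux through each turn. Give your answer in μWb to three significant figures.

From L = NΦ_B/I, the flux per turn is Φ_B = LI/N.
Φ_B = (2.780×10^-2 H)(9.92 A)/650 = 4.243×10^-4 Wb.

Φ_B ≈ 424 μWb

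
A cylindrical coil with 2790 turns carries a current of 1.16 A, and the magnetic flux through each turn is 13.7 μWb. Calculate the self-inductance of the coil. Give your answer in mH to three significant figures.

L ≈ 33.0 mH

Self-inductance is defined by L = NΦ_B/I (flux linkage over current).
L = (2790)(1.370×10^-5 Wb)/(1.16 A) = 3.295×10^-2 H.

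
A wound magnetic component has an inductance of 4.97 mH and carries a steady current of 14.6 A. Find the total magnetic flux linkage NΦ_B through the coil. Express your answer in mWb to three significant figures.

From L = NΦ_B/I, the flux linkage is NΦ_B = LI.
NΦ_B = (4.970×10^-3 H)(14.6 A) = 7.256×10^-2 Wb.

NΦ_B ≈ 72.6 mWb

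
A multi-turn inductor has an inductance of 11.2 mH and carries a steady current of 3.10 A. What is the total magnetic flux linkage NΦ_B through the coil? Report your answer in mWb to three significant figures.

NΦ_B ≈ 34.7 mWb

From L = NΦ_B/I, the flux linkage is NΦ_B = LI.
NΦ_B = (1.120×10^-2 H)(3.10 A) = 3.472×10^-2 Wb.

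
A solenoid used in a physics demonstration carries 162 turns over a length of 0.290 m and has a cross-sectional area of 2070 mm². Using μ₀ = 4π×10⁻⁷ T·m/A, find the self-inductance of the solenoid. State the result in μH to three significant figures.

A = 2070 mm² = 2.070×10^-3 m².
For a long solenoid, L = μ₀N²A/ℓ.
L = (4π×10⁻⁷)(162)²(2.070×10^-3)/(0.29 m) = 2.354×10^-4 H.

L ≈ 235 μH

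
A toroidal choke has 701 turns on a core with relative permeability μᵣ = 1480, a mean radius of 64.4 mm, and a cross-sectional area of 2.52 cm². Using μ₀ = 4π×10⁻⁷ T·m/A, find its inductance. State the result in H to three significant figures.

For a thin toroid, L = μ₀μᵣN²A/(2πR).
L = (4π×10⁻⁷)(1480)(701)²(2.520×10^-4) / (2π×6.440×10^-2 m) = 0.5692 H.

L ≈ 0.569 H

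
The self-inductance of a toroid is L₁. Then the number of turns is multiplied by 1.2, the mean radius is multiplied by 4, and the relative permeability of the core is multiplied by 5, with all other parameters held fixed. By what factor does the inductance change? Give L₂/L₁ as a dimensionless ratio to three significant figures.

For a toroid, L ∝ μᵣN²A/R.
L₂/L₁ = (1.2)^2 × (4)^-1 × (5) = 1.80.

L₂/L₁ = 1.80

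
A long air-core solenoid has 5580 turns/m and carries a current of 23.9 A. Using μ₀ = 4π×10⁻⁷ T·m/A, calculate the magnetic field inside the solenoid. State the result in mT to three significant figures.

Inside a long solenoid, B = μ₀nI.
B = (4π×10⁻⁷)(5.580×10^3 m⁻¹)(23.9 A) = 0.1676 T.

B ≈ 168 mT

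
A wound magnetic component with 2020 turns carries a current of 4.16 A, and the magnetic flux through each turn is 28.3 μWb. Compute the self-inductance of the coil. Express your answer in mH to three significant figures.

Self-inductance is defined by L = NΦ_B/I (flux linkage over current).
L = (2020)(2.830×10^-5 Wb)/(4.16 A) = 1.374×10^-2 H.

L ≈ 13.7 mH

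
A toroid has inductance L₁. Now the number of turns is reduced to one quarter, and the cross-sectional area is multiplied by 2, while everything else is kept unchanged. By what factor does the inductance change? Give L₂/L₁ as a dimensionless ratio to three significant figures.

For a toroid, L ∝ μᵣN²A/R.
L₂/L₁ = (0.25)^2 × (2) = 0.125.

L₂/L₁ = 0.125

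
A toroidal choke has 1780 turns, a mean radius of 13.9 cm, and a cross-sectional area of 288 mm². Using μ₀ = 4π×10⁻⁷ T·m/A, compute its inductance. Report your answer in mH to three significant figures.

For a thin toroid, L = μ₀N²A/(2πR).
L = (4π×10⁻⁷)(1780)²(2.880×10^-4) / (2π×0.139 m) = 1.313×10^-3 H.

L ≈ 1.31 mH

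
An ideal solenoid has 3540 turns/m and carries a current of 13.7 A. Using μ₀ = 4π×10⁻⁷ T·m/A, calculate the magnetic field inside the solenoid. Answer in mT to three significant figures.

Inside a long solenoid, B = μ₀nI.
B = (4π×10⁻⁷)(3.540×10^3 m⁻¹)(13.7 A) = 6.094×10^-2 T.

B ≈ 60.9 mT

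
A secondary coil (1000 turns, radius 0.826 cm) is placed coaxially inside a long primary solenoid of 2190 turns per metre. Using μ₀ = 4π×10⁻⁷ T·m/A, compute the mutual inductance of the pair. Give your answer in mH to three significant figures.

M ≈ 0.590 mH

The outer solenoid produces a uniform field B₁ = μ₀n₁I₁ across the inner coil,
so the flux linkage is N₂Φ = N₂B₁A₂ = μ₀n₁N₂A₂·I₁, giving M = μ₀n₁N₂A₂.
A₂ = πr² = π(8.260×10^-3 m)² = 2.143×10^-4 m².
M = (4π×10⁻⁷)(2190)(1000)(2.143×10^-4) = 5.899×10^-4 H.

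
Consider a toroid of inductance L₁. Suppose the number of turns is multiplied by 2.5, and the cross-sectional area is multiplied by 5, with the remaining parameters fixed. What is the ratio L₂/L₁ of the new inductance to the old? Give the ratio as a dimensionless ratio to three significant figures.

For a toroid, L ∝ μᵣN²A/R.
L₂/L₁ = (2.5)^2 × (5) = 31.3.

L₂/L₁ = 31.3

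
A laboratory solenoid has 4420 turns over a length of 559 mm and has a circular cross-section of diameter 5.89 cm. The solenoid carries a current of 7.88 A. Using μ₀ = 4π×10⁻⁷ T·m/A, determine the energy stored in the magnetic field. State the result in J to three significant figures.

U ≈ 3.72 J

A = π(d/2)² = π(2.945×10^-2 m)² = 2.7247×10^-3 m².
L = μ₀N²A/ℓ = (4π×10⁻⁷)(4420)²(2.7247×10^-3)/(0.559) = 0.1197 H.
U = ½LI² = ½(0.1197)(7.88)² = 3.715 J.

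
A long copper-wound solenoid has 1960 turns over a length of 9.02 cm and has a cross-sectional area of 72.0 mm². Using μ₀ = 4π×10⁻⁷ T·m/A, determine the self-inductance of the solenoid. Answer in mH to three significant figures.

A = 72.0 mm² = 7.200×10^-5 m².
For a long solenoid, L = μ₀N²A/ℓ.
L = (4π×10⁻⁷)(1960)²(7.200×10^-5)/(9.020×10^-2 m) = 3.853×10^-3 H.

L ≈ 3.85 mH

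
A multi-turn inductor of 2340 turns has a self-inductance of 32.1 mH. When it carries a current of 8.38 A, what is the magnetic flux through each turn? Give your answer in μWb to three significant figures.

From L = NΦ_B/I, the flux per turn is Φ_B = LI/N.
Φ_B = (3.210×10^-2 H)(8.38 A)/2340 = 1.150×10^-4 Wb.

Φ_B ≈ 115 μWb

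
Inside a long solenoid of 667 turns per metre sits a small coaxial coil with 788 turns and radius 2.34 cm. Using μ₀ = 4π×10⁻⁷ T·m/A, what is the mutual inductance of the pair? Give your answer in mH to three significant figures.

The outer solenoid produces a uniform field B₁ = μ₀n₁I₁ across the inner coil,
so the flux linkage is N₂Φ = N₂B₁A₂ = μ₀n₁N₂A₂·I₁, giving M = μ₀n₁N₂A₂.
A₂ = πr² = π(2.340×10^-2 m)² = 1.720×10^-3 m².
M = (4π×10⁻⁷)(667)(788)(1.720×10^-3) = 1.136×10^-3 H.

M ≈ 1.14 mH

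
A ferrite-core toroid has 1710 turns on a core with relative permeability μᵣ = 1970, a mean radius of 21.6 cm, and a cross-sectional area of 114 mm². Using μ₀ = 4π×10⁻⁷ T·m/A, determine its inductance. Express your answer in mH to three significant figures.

For a thin toroid, L = μ₀μᵣN²A/(2πR).
L = (4π×10⁻⁷)(1970)(1710)²(1.140×10^-4) / (2π×0.216 m) = 0.6081 H.

L ≈ 608 mH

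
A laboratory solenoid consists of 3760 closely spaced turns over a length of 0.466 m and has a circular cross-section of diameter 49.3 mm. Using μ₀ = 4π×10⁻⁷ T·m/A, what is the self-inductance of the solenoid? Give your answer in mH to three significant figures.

A = π(d/2)² = π(2.465×10^-2 m)² = 1.909×10^-3 m².
For a long solenoid, L = μ₀N²A/ℓ.
L = (4π×10⁻⁷)(3760)²(1.909×10^-3)/(0.466 m) = 7.278×10^-2 H.

L ≈ 72.8 mH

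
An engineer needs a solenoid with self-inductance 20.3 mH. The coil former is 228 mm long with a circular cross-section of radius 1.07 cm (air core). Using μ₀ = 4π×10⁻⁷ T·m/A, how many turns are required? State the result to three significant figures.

A = πr² = π(1.070×10^-2 m)² = 3.597×10^-4 m².
From L = μ₀N²A/ℓ, N = √(Lℓ / (μ₀A)).
N = √[(2.030×10^-2)(0.228) / ((4π×10⁻⁷)×3.597×10^-4)] = √(1.024×10^7) ≈ 3200.0.

N ≈ 3200 turns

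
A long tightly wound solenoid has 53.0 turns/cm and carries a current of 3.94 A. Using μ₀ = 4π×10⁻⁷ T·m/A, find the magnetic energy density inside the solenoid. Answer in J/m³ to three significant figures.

B = μ₀nI = (4π×10⁻⁷)(5.300×10^3)(3.94) = 2.624×10^-2 T.
u = B²/(2μ₀) = (2.624×10^-2)²/(2×4π×10⁻⁷) = 274 J/m³.

u ≈ 274 J/m³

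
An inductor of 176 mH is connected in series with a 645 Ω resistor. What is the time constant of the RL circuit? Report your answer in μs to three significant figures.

τ = L/R = (0.176 H)/(645 Ω) = 2.729×10^-4 s.

τ ≈ 273 μs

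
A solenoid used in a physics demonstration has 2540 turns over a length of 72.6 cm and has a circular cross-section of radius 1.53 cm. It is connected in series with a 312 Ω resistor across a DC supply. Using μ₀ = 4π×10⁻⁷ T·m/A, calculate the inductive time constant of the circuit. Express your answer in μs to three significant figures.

A = πr² = π(1.530×10^-2 m)² = 7.354×10^-4 m².
L = μ₀N²A/ℓ = (4π×10⁻⁷)(2540)²(7.354×10^-4)/(0.726) = 8.212×10^-3 H.
τ = L/R = (8.212×10^-3)/(312) = 2.632×10^-5 s.

τ ≈ 26.3 μs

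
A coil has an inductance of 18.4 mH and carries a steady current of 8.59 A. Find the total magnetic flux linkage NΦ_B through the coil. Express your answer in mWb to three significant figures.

From L = NΦ_B/I, the flux linkage is NΦ_B = LI.
NΦ_B = (1.840×10^-2 H)(8.59 A) = 0.1581 Wb.

NΦ_B ≈ 158 mWb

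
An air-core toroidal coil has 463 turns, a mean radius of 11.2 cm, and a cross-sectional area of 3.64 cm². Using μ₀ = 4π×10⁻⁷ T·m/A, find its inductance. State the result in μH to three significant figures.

For a thin toroid, L = μ₀N²A/(2πR).
L = (4π×10⁻⁷)(463)²(3.640×10^-4) / (2π×0.112 m) = 1.393×10^-4 H.

L ≈ 139 μH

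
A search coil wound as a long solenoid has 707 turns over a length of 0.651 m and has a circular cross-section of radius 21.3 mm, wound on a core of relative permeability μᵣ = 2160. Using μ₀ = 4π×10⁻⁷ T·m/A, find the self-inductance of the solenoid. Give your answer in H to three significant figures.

A = πr² = π(2.130×10^-2 m)² = 1.425×10^-3 m².
For a long solenoid, L = μ₀μᵣN²A/ℓ.
L = (4π×10⁻⁷)(2160)(707)²(1.425×10^-3)/(0.651 m) = 2.971 H.

L ≈ 2.97 H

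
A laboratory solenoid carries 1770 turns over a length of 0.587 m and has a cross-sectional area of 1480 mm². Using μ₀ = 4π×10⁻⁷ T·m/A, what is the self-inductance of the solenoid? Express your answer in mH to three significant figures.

A = 1480 mm² = 1.480×10^-3 m².
For a long solenoid, L = μ₀N²A/ℓ.
L = (4π×10⁻⁷)(1770)²(1.480×10^-3)/(0.587 m) = 9.926×10^-3 H.

L ≈ 9.93 mH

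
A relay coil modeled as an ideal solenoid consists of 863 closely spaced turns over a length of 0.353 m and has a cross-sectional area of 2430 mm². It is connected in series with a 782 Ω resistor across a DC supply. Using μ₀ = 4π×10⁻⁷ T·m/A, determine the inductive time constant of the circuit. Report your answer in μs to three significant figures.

τ ≈ 8.24 μs

A = 2430 mm² = 2.430×10^-3 m².
L = μ₀N²A/ℓ = (4π×10⁻⁷)(863)²(2.430×10^-3)/(0.353) = 6.443×10^-3 H.
τ = L/R = (6.443×10^-3)/(782) = 8.239×10^-6 s.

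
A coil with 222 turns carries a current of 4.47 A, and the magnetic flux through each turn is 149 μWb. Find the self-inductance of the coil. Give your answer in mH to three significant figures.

Self-inductance is defined by L = NΦ_B/I (flux linkage over current).
L = (222)(1.490×10^-4 Wb)/(4.47 A) = 7.400×10^-3 H.

L ≈ 7.40 mH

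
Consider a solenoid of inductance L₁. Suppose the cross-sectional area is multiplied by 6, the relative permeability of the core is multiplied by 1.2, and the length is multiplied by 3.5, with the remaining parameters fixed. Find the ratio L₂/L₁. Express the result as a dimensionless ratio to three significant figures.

L₂/L₁ = 2.06

For a solenoid, L ∝ μᵣN²A/ℓ.
L₂/L₁ = (6) × (1.2) × (3.5)^-1 = 2.06.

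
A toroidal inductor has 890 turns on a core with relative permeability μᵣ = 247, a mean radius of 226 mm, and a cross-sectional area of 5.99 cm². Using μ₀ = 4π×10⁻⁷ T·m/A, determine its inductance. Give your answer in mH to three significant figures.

For a thin toroid, L = μ₀μᵣN²A/(2πR).
L = (4π×10⁻⁷)(247)(890)²(5.990×10^-4) / (2π×0.226 m) = 0.1037 H.

L ≈ 104 mH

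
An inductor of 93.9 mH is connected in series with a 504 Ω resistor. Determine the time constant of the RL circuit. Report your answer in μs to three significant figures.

τ = L/R = (9.390×10^-2 H)/(504 Ω) = 1.863×10^-4 s.

τ ≈ 186 μs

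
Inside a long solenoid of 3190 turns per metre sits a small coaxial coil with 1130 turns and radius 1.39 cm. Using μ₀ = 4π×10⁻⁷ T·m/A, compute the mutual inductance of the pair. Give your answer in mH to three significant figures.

M ≈ 2.75 mH

The outer solenoid produces a uniform field B₁ = μ₀n₁I₁ across the inner coil,
so the flux linkage is N₂Φ = N₂B₁A₂ = μ₀n₁N₂A₂·I₁, giving M = μ₀n₁N₂A₂.
A₂ = πr² = π(1.390×10^-2 m)² = 6.070×10^-4 m².
M = (4π×10⁻⁷)(3190)(1130)(6.070×10^-4) = 2.750×10^-3 H.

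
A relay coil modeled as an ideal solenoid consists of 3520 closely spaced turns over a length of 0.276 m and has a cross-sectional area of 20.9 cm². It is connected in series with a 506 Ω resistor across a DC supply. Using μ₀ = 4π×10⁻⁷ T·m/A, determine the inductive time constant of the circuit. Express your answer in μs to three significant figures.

τ ≈ 233 μs

A = 20.9 cm² = 2.090×10^-3 m².
L = μ₀N²A/ℓ = (4π×10⁻⁷)(3520)²(2.090×10^-3)/(0.276) = 0.1179 H.
τ = L/R = (0.1179)/(506) = 2.330×10^-4 s.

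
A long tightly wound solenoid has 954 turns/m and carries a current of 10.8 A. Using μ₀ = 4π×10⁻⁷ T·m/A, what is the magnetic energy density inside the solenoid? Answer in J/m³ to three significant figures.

u ≈ 66.7 J/m³

B = μ₀nI = (4π×10⁻⁷)(954)(10.8) = 1.2947×10^-2 T.
u = B²/(2μ₀) = (1.2947×10^-2)²/(2×4π×10⁻⁷) = 66.7 J/m³.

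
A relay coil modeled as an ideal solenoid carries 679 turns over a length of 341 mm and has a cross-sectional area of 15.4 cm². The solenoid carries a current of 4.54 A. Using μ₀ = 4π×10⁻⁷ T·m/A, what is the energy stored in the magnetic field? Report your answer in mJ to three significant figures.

A = 15.4 cm² = 1.540×10^-3 m².
L = μ₀N²A/ℓ = (4π×10⁻⁷)(679)²(1.540×10^-3)/(0.341) = 2.616×10^-3 H.
U = ½LI² = ½(2.616×10^-3)(4.54)² = 2.696×10^-2 J.

U ≈ 27.0 mJ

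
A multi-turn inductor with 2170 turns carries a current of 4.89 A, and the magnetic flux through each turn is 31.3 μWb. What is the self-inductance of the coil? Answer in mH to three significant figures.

L ≈ 13.9 mH

Self-inductance is defined by L = NΦ_B/I (flux linkage over current).
L = (2170)(3.130×10^-5 Wb)/(4.89 A) = 1.389×10^-2 H.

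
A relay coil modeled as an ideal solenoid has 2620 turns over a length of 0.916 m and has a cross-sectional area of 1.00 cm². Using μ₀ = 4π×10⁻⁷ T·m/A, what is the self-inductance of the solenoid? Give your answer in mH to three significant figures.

L ≈ 0.942 mH

A = 1.00 cm² = 1.000×10^-4 m².
For a long solenoid, L = μ₀N²A/ℓ.
L = (4π×10⁻⁷)(2620)²(1.000×10^-4)/(0.916 m) = 9.417×10^-4 H.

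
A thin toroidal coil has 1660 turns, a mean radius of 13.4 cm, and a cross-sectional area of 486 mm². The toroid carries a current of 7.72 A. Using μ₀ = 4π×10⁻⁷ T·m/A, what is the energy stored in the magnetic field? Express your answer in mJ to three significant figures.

L = μ₀N²A/(2πR) = (4π×10⁻⁷)(1660)²(4.860×10^-4)/(2π×0.134) = 1.999×10^-3 H.
U = ½LI² = ½(1.999×10^-3)(7.72)² = 5.956×10^-2 J.

U ≈ 59.6 mJ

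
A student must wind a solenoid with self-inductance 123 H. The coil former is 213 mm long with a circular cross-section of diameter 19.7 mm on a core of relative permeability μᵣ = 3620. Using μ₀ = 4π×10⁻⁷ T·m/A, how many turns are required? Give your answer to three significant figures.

A = π(d/2)² = π(9.850×10^-3 m)² = 3.048×10^-4 m².
From L = μ₀μᵣN²A/ℓ, N = √(Lℓ / (μ₀μᵣA)).
N = √[(123)(0.213) / ((4π×10⁻⁷)(3620)×3.048×10^-4)] = √(1.889×10^7) ≈ 4346.8.

N ≈ 4350 turns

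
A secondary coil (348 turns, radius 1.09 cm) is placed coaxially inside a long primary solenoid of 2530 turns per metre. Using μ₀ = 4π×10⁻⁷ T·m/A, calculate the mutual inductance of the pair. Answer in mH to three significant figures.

M ≈ 0.413 mH

The outer solenoid produces a uniform field B₁ = μ₀n₁I₁ across the inner coil,
so the flux linkage is N₂Φ = N₂B₁A₂ = μ₀n₁N₂A₂·I₁, giving M = μ₀n₁N₂A₂.
A₂ = πr² = π(1.090×10^-2 m)² = 3.733×10^-4 m².
M = (4π×10⁻⁷)(2530)(348)(3.733×10^-4) = 4.130×10^-4 H.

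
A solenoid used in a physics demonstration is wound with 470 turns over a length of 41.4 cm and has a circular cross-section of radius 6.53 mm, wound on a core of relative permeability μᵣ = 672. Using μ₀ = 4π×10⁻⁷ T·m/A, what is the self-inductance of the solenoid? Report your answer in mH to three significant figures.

L ≈ 60.4 mH

A = πr² = π(6.530×10^-3 m)² = 1.340×10^-4 m².
For a long solenoid, L = μ₀μᵣN²A/ℓ.
L = (4π×10⁻⁷)(672)(470)²(1.340×10^-4)/(0.414 m) = 6.036×10^-2 H.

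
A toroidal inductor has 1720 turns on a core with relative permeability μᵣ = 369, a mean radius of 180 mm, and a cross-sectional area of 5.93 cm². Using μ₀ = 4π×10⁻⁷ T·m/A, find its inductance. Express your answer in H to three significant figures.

L ≈ 0.719 H

For a thin toroid, L = μ₀μᵣN²A/(2πR).
L = (4π×10⁻⁷)(369)(1720)²(5.930×10^-4) / (2π×0.18 m) = 0.7193 H.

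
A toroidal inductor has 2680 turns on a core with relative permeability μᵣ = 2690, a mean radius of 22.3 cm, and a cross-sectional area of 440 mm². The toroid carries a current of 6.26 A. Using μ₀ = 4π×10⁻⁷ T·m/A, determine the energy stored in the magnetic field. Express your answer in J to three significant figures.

L = μ₀μᵣN²A/(2πR) = (4π×10⁻⁷)(2690)(2680)²(4.400×10^-4)/(2π×0.223) = 7.624 H.
U = ½LI² = ½(7.624)(6.26)² = 149.4 J.

U ≈ 149 J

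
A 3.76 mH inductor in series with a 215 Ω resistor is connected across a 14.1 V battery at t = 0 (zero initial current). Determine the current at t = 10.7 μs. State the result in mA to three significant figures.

τ = L/R = 3.760×10^-3/215 = 1.749×10^-5 s; final current I_∞ = ε/R = 14.1/215 = 6.558×10^-2 A.
I(t) = I_∞(1 − e^(−t/τ)) with t/τ = 0.612.
I = (6.558×10^-2)(1 − e^(−0.612)) = 3.001×10^-2 A.

I ≈ 30.0 mA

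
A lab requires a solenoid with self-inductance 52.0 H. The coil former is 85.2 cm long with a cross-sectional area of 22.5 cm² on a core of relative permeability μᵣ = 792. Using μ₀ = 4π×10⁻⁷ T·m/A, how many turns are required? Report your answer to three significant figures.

N ≈ 4450 turns

A = 22.5 cm² = 2.250×10^-3 m².
From L = μ₀μᵣN²A/ℓ, N = √(Lℓ / (μ₀μᵣA)).
N = √[(52)(0.852) / ((4π×10⁻⁷)(792)×2.250×10^-3)] = √(1.978×10^7) ≈ 4448.0.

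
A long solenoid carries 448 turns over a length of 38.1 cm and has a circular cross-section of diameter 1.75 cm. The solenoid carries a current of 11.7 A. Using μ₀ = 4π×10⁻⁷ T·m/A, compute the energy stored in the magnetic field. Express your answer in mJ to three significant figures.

A = π(d/2)² = π(8.750×10^-3 m)² = 2.405×10^-4 m².
L = μ₀N²A/ℓ = (4π×10⁻⁷)(448)²(2.405×10^-4)/(0.381) = 1.592×10^-4 H.
U = ½LI² = ½(1.592×10^-4)(11.7)² = 1.090×10^-2 J.

U ≈ 10.9 mJ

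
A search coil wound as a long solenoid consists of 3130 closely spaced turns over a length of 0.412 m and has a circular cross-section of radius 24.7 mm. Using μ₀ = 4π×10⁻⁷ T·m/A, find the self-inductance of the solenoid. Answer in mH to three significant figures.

L ≈ 57.3 mH

A = πr² = π(2.470×10^-2 m)² = 1.917×10^-3 m².
For a long solenoid, L = μ₀N²A/ℓ.
L = (4π×10⁻⁷)(3130)²(1.917×10^-3)/(0.412 m) = 5.727×10^-2 H.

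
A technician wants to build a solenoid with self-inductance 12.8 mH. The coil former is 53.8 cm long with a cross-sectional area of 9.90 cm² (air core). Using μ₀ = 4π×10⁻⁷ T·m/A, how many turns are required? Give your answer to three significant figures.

A = 9.90 cm² = 9.900×10^-4 m².
From L = μ₀N²A/ℓ, N = √(Lℓ / (μ₀A)).
N = √[(1.280×10^-2)(0.538) / ((4π×10⁻⁷)×9.900×10^-4)] = √(5.535×10^6) ≈ 2352.7.

N ≈ 2350 turns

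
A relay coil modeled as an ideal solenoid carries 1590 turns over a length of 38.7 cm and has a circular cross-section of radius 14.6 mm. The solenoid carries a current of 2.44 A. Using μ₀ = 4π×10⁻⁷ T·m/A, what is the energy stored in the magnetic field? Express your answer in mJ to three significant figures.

A = πr² = π(1.460×10^-2 m)² = 6.697×10^-4 m².
L = μ₀N²A/ℓ = (4π×10⁻⁷)(1590)²(6.697×10^-4)/(0.387) = 5.497×10^-3 H.
U = ½LI² = ½(5.497×10^-3)(2.44)² = 1.636×10^-2 J.

U ≈ 16.4 mJ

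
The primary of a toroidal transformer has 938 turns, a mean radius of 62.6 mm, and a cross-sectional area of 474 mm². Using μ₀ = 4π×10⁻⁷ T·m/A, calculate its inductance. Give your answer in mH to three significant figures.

L ≈ 1.33 mH

For a thin toroid, L = μ₀N²A/(2πR).
L = (4π×10⁻⁷)(938)²(4.740×10^-4) / (2π×6.260×10^-2 m) = 1.332×10^-3 H.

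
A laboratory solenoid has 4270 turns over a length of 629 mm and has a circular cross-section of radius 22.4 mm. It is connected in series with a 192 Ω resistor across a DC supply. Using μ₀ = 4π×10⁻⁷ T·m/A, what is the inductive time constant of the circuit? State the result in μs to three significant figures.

τ ≈ 299 μs

A = πr² = π(2.240×10^-2 m)² = 1.576×10^-3 m².
L = μ₀N²A/ℓ = (4π×10⁻⁷)(4270)²(1.576×10^-3)/(0.629) = 5.742×10^-2 H.
τ = L/R = (5.742×10^-2)/(192) = 2.991×10^-4 s.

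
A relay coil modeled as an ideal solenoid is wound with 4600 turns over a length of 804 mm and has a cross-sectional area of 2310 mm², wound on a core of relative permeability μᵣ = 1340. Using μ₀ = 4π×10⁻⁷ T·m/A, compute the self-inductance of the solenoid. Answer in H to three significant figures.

A = 2310 mm² = 2.310×10^-3 m².
For a long solenoid, L = μ₀μᵣN²A/ℓ.
L = (4π×10⁻⁷)(1340)(4600)²(2.310×10^-3)/(0.804 m) = 102.4 H.

L ≈ 102 H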